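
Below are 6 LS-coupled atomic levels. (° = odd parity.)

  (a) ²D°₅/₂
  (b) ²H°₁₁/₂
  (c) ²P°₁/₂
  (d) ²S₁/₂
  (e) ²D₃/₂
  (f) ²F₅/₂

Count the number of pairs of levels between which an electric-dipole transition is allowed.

(a)–(b): forbidden (parity, ΔL, ΔJ).
(a)–(c): forbidden (parity, ΔJ).
(a)–(d): forbidden (ΔL, ΔJ).
(a)–(e): allowed.
(a)–(f): allowed.
(b)–(c): forbidden (parity, ΔL, ΔJ).
(b)–(d): forbidden (ΔL, ΔJ).
(b)–(e): forbidden (ΔL, ΔJ).
(b)–(f): forbidden (ΔL, ΔJ).
(c)–(d): allowed.
(c)–(e): allowed.
(c)–(f): forbidden (ΔL, ΔJ).
(d)–(e): forbidden (parity, ΔL).
(d)–(f): forbidden (parity, ΔL, ΔJ).
(e)–(f): forbidden (parity).
Allowed pairs: 4 of 15.

4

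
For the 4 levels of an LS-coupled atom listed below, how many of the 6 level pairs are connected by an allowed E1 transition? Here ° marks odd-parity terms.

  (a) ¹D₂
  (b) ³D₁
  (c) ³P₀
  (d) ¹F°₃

(a)–(b): forbidden (parity, ΔS).
(a)–(c): forbidden (parity, ΔS, ΔJ).
(a)–(d): allowed.
(b)–(c): forbidden (parity).
(b)–(d): forbidden (ΔS, ΔJ).
(c)–(d): forbidden (ΔS, ΔL, ΔJ).
Allowed pairs: 1 of 6.

1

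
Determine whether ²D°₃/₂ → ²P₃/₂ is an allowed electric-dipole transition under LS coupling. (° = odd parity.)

Reading off the term symbols: S 1/2→1/2, L 2→1, J 3/2→3/2, parity odd→even.
Parity must change: odd → even — passes.
ΔS = 0: S: 1/2 → 1/2 — passes.
ΔL = 0, ±1 (not L=0↔0): L: 2 → 1, ΔL = -1 — passes.
ΔJ = 0, ±1 (not J=0↔0): J: 3/2 → 3/2, ΔJ = +0 — passes.
All four E1 rules are satisfied.

allowed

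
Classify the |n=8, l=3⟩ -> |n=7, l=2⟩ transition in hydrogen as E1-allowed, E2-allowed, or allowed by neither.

E1

Δl = 2 − 3 = -1; l_i + l_f = 5.
E1 (Δl = ±1): satisfied.
E2 (Δl = 0,±2, l_i+l_f ≥ 2): not satisfied.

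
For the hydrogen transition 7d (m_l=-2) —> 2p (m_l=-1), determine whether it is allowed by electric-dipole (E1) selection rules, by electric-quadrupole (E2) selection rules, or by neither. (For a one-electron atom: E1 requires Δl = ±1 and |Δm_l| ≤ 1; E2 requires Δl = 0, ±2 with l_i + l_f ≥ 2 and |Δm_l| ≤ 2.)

Δl = 1 − 2 = -1; l_i + l_f = 3.
Δm_l = +1.
E1 (Δl = ±1, |Δm_l| ≤ 1): satisfied.
E2 (Δl = 0,±2, l_i+l_f ≥ 2, |Δm_l| ≤ 2): not satisfied.

E1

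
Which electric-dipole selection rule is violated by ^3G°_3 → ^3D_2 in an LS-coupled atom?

Parity must change: odd → even — ✓.
ΔS = 0: S: 1 → 1 — ✓.
ΔL = 0, ±1 (not L=0↔0): L: 4 → 2, ΔL = -2 — ✗.
ΔJ = 0, ±1 (not J=0↔0): J: 3 → 2, ΔJ = -1 — ✓.

the ΔL = 0, ±1 rule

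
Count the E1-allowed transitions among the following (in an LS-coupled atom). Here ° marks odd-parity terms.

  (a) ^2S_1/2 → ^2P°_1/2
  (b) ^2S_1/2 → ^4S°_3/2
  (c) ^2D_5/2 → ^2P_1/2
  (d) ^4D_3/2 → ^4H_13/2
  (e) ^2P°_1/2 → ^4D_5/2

1

(a) allowed
(b) forbidden (ΔS, ΔL fail)
(c) forbidden (parity, ΔJ fail)
(d) forbidden (parity, ΔL, ΔJ fail)
(e) forbidden (ΔS, ΔJ fail)
Total allowed: 1 of 5.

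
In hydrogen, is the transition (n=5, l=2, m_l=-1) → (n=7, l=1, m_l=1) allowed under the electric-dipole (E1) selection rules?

forbidden

Δl = 1 − 2 = -1; the E1 rule Δl = ±1 is passes.
Δm_l = 1 − (-1) = +2. E1 requires Δm_l = 0, ±1: fails.
The transition is electric-dipole forbidden.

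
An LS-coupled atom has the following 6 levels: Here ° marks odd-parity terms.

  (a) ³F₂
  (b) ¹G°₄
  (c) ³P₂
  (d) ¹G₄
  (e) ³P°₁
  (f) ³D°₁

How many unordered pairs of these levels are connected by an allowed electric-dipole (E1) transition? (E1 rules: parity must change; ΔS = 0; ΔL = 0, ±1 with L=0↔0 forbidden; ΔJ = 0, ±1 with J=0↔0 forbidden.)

(a)–(b): forbidden (ΔS, ΔJ).
(a)–(c): forbidden (parity, ΔL).
(a)–(d): forbidden (parity, ΔS, ΔJ).
(a)–(e): forbidden (ΔL).
(a)–(f): allowed.
(b)–(c): forbidden (ΔS, ΔL, ΔJ).
(b)–(d): allowed.
(b)–(e): forbidden (parity, ΔS, ΔL, ΔJ).
(b)–(f): forbidden (parity, ΔS, ΔL, ΔJ).
(c)–(d): forbidden (parity, ΔS, ΔL, ΔJ).
(c)–(e): allowed.
(c)–(f): allowed.
(d)–(e): forbidden (ΔS, ΔL, ΔJ).
(d)–(f): forbidden (ΔS, ΔL, ΔJ).
(e)–(f): forbidden (parity).
Allowed pairs: 4 of 15.

4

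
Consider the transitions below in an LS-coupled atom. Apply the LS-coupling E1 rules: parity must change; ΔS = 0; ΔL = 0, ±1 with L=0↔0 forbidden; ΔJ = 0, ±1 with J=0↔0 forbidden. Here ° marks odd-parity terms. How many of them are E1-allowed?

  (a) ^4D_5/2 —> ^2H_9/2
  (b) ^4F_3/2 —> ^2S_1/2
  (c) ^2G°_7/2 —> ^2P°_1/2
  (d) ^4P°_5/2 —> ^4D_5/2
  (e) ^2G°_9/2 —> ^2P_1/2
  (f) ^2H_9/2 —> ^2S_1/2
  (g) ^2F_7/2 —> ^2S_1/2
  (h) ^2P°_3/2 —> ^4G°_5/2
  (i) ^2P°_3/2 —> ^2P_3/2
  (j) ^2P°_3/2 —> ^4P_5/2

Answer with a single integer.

(a) forbidden (parity, ΔS, ΔL, ΔJ fail)
(b) forbidden (parity, ΔS, ΔL fail)
(c) forbidden (parity, ΔL, ΔJ fail)
(d) allowed
(e) forbidden (ΔL, ΔJ fail)
(f) forbidden (parity, ΔL, ΔJ fail)
(g) forbidden (parity, ΔL, ΔJ fail)
(h) forbidden (parity, ΔS, ΔL fail)
(i) allowed
(j) forbidden (ΔS fails)
Total allowed: 2 of 10.

2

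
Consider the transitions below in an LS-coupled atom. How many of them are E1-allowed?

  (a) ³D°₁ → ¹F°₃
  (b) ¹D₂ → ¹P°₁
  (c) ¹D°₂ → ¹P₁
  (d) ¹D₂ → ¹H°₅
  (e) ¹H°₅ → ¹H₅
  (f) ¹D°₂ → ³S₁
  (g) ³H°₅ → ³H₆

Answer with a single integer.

4

(a) forbidden (parity, ΔS, ΔJ fail)
(b) allowed
(c) allowed
(d) forbidden (ΔL, ΔJ fail)
(e) allowed
(f) forbidden (ΔS, ΔL fail)
(g) allowed
Total allowed: 4 of 7.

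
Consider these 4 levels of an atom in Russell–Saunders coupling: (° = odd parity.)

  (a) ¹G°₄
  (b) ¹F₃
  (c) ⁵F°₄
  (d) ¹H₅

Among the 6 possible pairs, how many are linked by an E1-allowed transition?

(a)–(b): allowed.
(a)–(c): forbidden (parity, ΔS).
(a)–(d): allowed.
(b)–(c): forbidden (ΔS).
(b)–(d): forbidden (parity, ΔL, ΔJ).
(c)–(d): forbidden (ΔS, ΔL).
Allowed pairs: 2 of 6.

2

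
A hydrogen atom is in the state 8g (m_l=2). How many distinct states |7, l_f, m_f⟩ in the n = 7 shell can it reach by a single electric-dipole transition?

6

E1 requires Δl = ±1, so l_f ∈ {3, 5}; with 0 ≤ l_f ≤ n_f−1 = 6, the allowed l_f values are {3, 5}.
For l_f = 3: m_f ∈ {m_i−1, m_i, m_i+1} ∩ [−3, 3] = {1, 2, 3} → 3 states.
For l_f = 5: m_f ∈ {m_i−1, m_i, m_i+1} ∩ [−5, 5] = {1, 2, 3} → 3 states.
Total: 6.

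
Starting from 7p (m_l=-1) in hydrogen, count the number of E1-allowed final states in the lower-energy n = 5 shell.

4

E1 requires Δl = ±1, so l_f ∈ {0, 2}; with 0 ≤ l_f ≤ n_f−1 = 4, the allowed l_f values are {0, 2}.
For l_f = 0: m_f ∈ {m_i−1, m_i, m_i+1} ∩ [−0, 0] = {0} → 1 state.
For l_f = 2: m_f ∈ {m_i−1, m_i, m_i+1} ∩ [−2, 2] = {-2, -1, 0} → 3 states.
Total: 4.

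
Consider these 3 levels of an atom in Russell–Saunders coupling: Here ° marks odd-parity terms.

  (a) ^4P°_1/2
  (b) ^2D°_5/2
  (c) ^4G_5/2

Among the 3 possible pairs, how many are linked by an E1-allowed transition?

0

(a)–(b): forbidden (parity, ΔS, ΔJ).
(a)–(c): forbidden (ΔL, ΔJ).
(b)–(c): forbidden (ΔS, ΔL).
Allowed pairs: 0 of 3.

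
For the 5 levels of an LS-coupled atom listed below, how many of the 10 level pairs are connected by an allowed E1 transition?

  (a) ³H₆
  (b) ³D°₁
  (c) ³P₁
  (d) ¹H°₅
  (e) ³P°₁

(a)–(b): forbidden (ΔL, ΔJ).
(a)–(c): forbidden (parity, ΔL, ΔJ).
(a)–(d): forbidden (ΔS).
(a)–(e): forbidden (ΔL, ΔJ).
(b)–(c): allowed.
(b)–(d): forbidden (parity, ΔS, ΔL, ΔJ).
(b)–(e): forbidden (parity).
(c)–(d): forbidden (ΔS, ΔL, ΔJ).
(c)–(e): allowed.
(d)–(e): forbidden (parity, ΔS, ΔL, ΔJ).
Allowed pairs: 2 of 10.

2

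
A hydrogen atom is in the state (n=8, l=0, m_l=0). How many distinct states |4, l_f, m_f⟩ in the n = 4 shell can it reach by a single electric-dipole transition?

3

E1 requires Δl = ±1, so l_f ∈ {-1, 1}; with 0 ≤ l_f ≤ n_f−1 = 3, the allowed l_f values are {1}.
For l_f = 1: m_f ∈ {m_i−1, m_i, m_i+1} ∩ [−1, 1] = {-1, 0, 1} → 3 states.
Total: 3.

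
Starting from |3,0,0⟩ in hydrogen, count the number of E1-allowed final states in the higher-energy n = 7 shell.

E1 requires Δl = ±1, so l_f ∈ {-1, 1}; with 0 ≤ l_f ≤ n_f−1 = 6, the allowed l_f values are {1}.
For l_f = 1: m_f ∈ {m_i−1, m_i, m_i+1} ∩ [−1, 1] = {-1, 0, 1} → 3 states.
Total: 3.

3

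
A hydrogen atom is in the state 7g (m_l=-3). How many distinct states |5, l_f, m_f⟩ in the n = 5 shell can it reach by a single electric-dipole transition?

2

E1 requires Δl = ±1, so l_f ∈ {3, 5}; with 0 ≤ l_f ≤ n_f−1 = 4, the allowed l_f values are {3}.
For l_f = 3: m_f ∈ {m_i−1, m_i, m_i+1} ∩ [−3, 3] = {-3, -2} → 2 states.
Total: 2.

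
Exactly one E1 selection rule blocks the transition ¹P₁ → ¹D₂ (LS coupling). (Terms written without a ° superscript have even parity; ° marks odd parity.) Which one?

Initial level: S=0, L=1, J=1, parity even. Final level: S=0, L=2, J=2, parity even.
Parity must change: even → even — fails.
ΔS = 0: S: 0 → 0 — passes.
ΔL = 0, ±1 (not L=0↔0): L: 1 → 2, ΔL = +1 — passes.
ΔJ = 0, ±1 (not J=0↔0): J: 1 → 2, ΔJ = +1 — passes.

parity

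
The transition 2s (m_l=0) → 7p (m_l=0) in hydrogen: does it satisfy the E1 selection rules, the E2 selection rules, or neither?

E1

Δl = 1 − 0 = +1; l_i + l_f = 1.
Δm_l = +0.
E1 (Δl = ±1, |Δm_l| ≤ 1): satisfied.
E2 (Δl = 0,±2, l_i+l_f ≥ 2, |Δm_l| ≤ 2): not satisfied.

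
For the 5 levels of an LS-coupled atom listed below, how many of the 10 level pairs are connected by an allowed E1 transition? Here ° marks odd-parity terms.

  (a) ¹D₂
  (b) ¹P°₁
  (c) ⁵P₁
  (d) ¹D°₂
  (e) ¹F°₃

(a)–(b): allowed.
(a)–(c): forbidden (parity, ΔS).
(a)–(d): allowed.
(a)–(e): allowed.
(b)–(c): forbidden (ΔS).
(b)–(d): forbidden (parity).
(b)–(e): forbidden (parity, ΔL, ΔJ).
(c)–(d): forbidden (ΔS).
(c)–(e): forbidden (ΔS, ΔL, ΔJ).
(d)–(e): forbidden (parity).
Allowed pairs: 3 of 10.

3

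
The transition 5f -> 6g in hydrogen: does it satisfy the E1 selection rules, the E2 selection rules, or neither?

Δl = 4 − 3 = +1; l_i + l_f = 7.
E1 (Δl = ±1): satisfied.
E2 (Δl = 0,±2, l_i+l_f ≥ 2): not satisfied.

E1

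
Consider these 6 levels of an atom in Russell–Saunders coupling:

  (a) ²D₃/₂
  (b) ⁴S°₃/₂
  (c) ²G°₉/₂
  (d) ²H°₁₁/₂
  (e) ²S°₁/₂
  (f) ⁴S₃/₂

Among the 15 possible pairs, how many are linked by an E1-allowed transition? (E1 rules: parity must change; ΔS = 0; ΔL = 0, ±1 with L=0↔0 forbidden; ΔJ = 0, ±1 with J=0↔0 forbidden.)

(a)–(b): forbidden (ΔS, ΔL).
(a)–(c): forbidden (ΔL, ΔJ).
(a)–(d): forbidden (ΔL, ΔJ).
(a)–(e): forbidden (ΔL).
(a)–(f): forbidden (parity, ΔS, ΔL).
(b)–(c): forbidden (parity, ΔS, ΔL, ΔJ).
(b)–(d): forbidden (parity, ΔS, ΔL, ΔJ).
(b)–(e): forbidden (parity, ΔS, ΔL).
(b)–(f): forbidden (ΔL).
(c)–(d): forbidden (parity).
(c)–(e): forbidden (parity, ΔL, ΔJ).
(c)–(f): forbidden (ΔS, ΔL, ΔJ).
(d)–(e): forbidden (parity, ΔL, ΔJ).
(d)–(f): forbidden (ΔS, ΔL, ΔJ).
(e)–(f): forbidden (ΔS, ΔL).
Allowed pairs: 0 of 15.

0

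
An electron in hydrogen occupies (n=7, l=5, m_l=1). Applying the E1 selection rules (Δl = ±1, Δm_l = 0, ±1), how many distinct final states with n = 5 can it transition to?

3

E1 requires Δl = ±1, so l_f ∈ {4, 6}; with 0 ≤ l_f ≤ n_f−1 = 4, the allowed l_f values are {4}.
For l_f = 4: m_f ∈ {m_i−1, m_i, m_i+1} ∩ [−4, 4] = {0, 1, 2} → 3 states.
Total: 3.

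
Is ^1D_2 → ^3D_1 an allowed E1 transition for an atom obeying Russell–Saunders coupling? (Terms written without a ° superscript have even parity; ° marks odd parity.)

Reading off the term symbols: S 0→1, L 2→2, J 2→1, parity even→even.
ΔJ = 0, ±1 (not J=0↔0): J: 2 → 1, ΔJ = -1 — passes.
Parity must change: even → even — fails.
ΔS = 0: S: 0 → 1 — fails.
ΔL = 0, ±1 (not L=0↔0): L: 2 → 2, ΔL = +0 — passes.
Rule(s) violated: parity, ΔS.

forbidden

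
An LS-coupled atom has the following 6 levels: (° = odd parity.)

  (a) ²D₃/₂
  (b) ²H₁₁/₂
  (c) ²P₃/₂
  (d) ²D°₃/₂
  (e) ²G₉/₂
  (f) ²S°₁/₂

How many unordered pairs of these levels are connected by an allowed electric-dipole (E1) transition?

(a)–(b): forbidden (parity, ΔL, ΔJ).
(a)–(c): forbidden (parity).
(a)–(d): allowed.
(a)–(e): forbidden (parity, ΔL, ΔJ).
(a)–(f): forbidden (ΔL).
(b)–(c): forbidden (parity, ΔL, ΔJ).
(b)–(d): forbidden (ΔL, ΔJ).
(b)–(e): forbidden (parity).
(b)–(f): forbidden (ΔL, ΔJ).
(c)–(d): allowed.
(c)–(e): forbidden (parity, ΔL, ΔJ).
(c)–(f): allowed.
(d)–(e): forbidden (ΔL, ΔJ).
(d)–(f): forbidden (parity, ΔL).
(e)–(f): forbidden (ΔL, ΔJ).
Allowed pairs: 3 of 15.

3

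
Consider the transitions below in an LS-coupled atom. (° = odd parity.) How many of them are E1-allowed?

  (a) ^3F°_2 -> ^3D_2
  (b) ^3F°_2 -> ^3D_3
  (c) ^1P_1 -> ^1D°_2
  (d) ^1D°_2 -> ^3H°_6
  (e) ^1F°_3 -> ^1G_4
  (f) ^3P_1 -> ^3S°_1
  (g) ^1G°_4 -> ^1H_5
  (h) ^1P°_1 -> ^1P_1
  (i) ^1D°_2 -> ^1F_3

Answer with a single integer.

8

(a) allowed
(b) allowed
(c) allowed
(d) forbidden (parity, ΔS, ΔL, ΔJ fail)
(e) allowed
(f) allowed
(g) allowed
(h) allowed
(i) allowed
Total allowed: 8 of 9.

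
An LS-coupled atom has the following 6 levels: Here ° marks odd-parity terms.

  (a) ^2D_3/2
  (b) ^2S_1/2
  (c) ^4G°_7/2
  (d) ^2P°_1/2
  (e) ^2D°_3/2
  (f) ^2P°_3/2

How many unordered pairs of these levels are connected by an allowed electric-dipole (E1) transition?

5

(a)–(b): forbidden (parity, ΔL).
(a)–(c): forbidden (ΔS, ΔL, ΔJ).
(a)–(d): allowed.
(a)–(e): allowed.
(a)–(f): allowed.
(b)–(c): forbidden (ΔS, ΔL, ΔJ).
(b)–(d): allowed.
(b)–(e): forbidden (ΔL).
(b)–(f): allowed.
(c)–(d): forbidden (parity, ΔS, ΔL, ΔJ).
(c)–(e): forbidden (parity, ΔS, ΔL, ΔJ).
(c)–(f): forbidden (parity, ΔS, ΔL, ΔJ).
(d)–(e): forbidden (parity).
(d)–(f): forbidden (parity).
(e)–(f): forbidden (parity).
Allowed pairs: 5 of 15.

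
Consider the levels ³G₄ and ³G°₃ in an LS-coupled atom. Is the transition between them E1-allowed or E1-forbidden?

allowed

Initial level: S=1, L=4, J=4, parity even. Final level: S=1, L=4, J=3, parity odd.
ΔL = 0, ±1 (not L=0↔0): L: 4 → 4, ΔL = +0 — passes.
ΔS = 0: S: 1 → 1 — passes.
Parity must change: even → odd — passes.
ΔJ = 0, ±1 (not J=0↔0): J: 4 → 3, ΔJ = -1 — passes.
All four E1 rules are satisfied.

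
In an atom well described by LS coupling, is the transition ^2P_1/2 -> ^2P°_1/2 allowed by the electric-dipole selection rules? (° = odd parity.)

allowed

Initial level: S=1/2, L=1, J=1/2, parity even. Final level: S=1/2, L=1, J=1/2, parity odd.
Parity must change: even → odd — ok.
ΔS = 0: S: 1/2 → 1/2 — ok.
ΔL = 0, ±1 (not L=0↔0): L: 1 → 1, ΔL = +0 — ok.
ΔJ = 0, ±1 (not J=0↔0): J: 1/2 → 1/2, ΔJ = +0 — ok.
All four E1 rules are satisfied.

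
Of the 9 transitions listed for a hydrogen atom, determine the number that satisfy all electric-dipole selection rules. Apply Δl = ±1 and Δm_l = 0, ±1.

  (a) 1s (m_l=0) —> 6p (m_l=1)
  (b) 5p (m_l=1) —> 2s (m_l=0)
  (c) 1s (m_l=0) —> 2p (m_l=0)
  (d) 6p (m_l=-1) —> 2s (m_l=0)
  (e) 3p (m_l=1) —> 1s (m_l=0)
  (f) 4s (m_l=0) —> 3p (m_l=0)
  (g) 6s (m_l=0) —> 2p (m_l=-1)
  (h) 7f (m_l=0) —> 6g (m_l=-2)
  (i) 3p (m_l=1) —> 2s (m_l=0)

8

(a) allowed
(b) allowed
(c) allowed
(d) allowed
(e) allowed
(f) allowed
(g) allowed
(h) forbidden — Δm_l = -2 (E1 requires Δm_l = 0, ±1)
(i) allowed
Total allowed: 8 of 9.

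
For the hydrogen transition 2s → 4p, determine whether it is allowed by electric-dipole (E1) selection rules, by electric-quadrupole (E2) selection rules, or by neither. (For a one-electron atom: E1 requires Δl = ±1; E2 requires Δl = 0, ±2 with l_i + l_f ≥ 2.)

E1

Δl = 1 − 0 = +1; l_i + l_f = 1.
E1 (Δl = ±1): satisfied.
E2 (Δl = 0,±2, l_i+l_f ≥ 2): not satisfied.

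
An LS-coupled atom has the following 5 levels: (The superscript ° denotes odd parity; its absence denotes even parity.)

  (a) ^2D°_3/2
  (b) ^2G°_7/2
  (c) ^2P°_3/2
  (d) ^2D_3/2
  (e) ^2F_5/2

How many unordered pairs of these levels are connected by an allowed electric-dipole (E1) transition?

4

(a)–(b): forbidden (parity, ΔL, ΔJ).
(a)–(c): forbidden (parity).
(a)–(d): allowed.
(a)–(e): allowed.
(b)–(c): forbidden (parity, ΔL, ΔJ).
(b)–(d): forbidden (ΔL, ΔJ).
(b)–(e): allowed.
(c)–(d): allowed.
(c)–(e): forbidden (ΔL).
(d)–(e): forbidden (parity).
Allowed pairs: 4 of 10.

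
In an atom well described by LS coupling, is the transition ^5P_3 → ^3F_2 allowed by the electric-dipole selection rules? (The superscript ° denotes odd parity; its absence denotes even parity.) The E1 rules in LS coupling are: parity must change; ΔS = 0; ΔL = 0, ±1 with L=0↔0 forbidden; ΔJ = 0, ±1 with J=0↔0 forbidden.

Parity must change: even → even — violated.
ΔS = 0: S: 2 → 1 — violated.
ΔL = 0, ±1 (not L=0↔0): L: 1 → 3, ΔL = +2 — violated.
ΔJ = 0, ±1 (not J=0↔0): J: 3 → 2, ΔJ = -1 — satisfied.
Rule(s) violated: parity, ΔS, ΔL.

forbidden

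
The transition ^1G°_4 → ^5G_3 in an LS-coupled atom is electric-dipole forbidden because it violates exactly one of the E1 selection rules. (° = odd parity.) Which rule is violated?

the ΔS = 0 rule

Reading off the term symbols: S 0→2, L 4→4, J 4→3, parity odd→even.
Parity must change: odd → even — ✓.
ΔS = 0: S: 0 → 2 — ✗.
ΔL = 0, ±1 (not L=0↔0): L: 4 → 4, ΔL = +0 — ✓.
ΔJ = 0, ±1 (not J=0↔0): J: 4 → 3, ΔJ = -1 — ✓.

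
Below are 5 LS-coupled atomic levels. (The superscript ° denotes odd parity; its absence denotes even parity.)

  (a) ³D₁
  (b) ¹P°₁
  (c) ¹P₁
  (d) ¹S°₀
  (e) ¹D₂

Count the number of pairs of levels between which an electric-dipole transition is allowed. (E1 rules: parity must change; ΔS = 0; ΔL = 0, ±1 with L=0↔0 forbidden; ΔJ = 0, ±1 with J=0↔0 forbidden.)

3

(a)–(b): forbidden (ΔS).
(a)–(c): forbidden (parity, ΔS).
(a)–(d): forbidden (ΔS, ΔL).
(a)–(e): forbidden (parity, ΔS).
(b)–(c): allowed.
(b)–(d): forbidden (parity).
(b)–(e): allowed.
(c)–(d): allowed.
(c)–(e): forbidden (parity).
(d)–(e): forbidden (ΔL, ΔJ).
Allowed pairs: 3 of 10.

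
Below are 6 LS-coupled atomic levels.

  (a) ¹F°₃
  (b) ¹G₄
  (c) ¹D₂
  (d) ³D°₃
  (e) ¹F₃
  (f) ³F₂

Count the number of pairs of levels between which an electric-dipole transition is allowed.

(a)–(b): allowed.
(a)–(c): allowed.
(a)–(d): forbidden (parity, ΔS).
(a)–(e): allowed.
(a)–(f): forbidden (ΔS).
(b)–(c): forbidden (parity, ΔL, ΔJ).
(b)–(d): forbidden (ΔS, ΔL).
(b)–(e): forbidden (parity).
(b)–(f): forbidden (parity, ΔS, ΔJ).
(c)–(d): forbidden (ΔS).
(c)–(e): forbidden (parity).
(c)–(f): forbidden (parity, ΔS).
(d)–(e): forbidden (ΔS).
(d)–(f): allowed.
(e)–(f): forbidden (parity, ΔS).
Allowed pairs: 4 of 15.

4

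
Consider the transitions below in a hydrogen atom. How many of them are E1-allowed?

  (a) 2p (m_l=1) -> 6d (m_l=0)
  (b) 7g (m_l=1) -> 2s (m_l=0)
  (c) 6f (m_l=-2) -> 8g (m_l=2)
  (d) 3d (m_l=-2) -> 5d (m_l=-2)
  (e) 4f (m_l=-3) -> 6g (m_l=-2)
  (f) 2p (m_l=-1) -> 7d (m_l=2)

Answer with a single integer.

(a) allowed
(b) forbidden — Δl = -4 (E1 requires Δl = ±1)
(c) forbidden — Δm_l = +4 (E1 requires Δm_l = 0, ±1)
(d) forbidden — Δl = +0 (E1 requires Δl = ±1)
(e) allowed
(f) forbidden — Δm_l = +3 (E1 requires Δm_l = 0, ±1)
Total allowed: 2 of 6.

2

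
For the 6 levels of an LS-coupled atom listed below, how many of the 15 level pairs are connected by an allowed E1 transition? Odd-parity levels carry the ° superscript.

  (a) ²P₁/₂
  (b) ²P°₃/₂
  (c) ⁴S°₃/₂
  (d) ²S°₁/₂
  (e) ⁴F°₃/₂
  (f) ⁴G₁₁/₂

2

(a)–(b): allowed.
(a)–(c): forbidden (ΔS).
(a)–(d): allowed.
(a)–(e): forbidden (ΔS, ΔL).
(a)–(f): forbidden (parity, ΔS, ΔL, ΔJ).
(b)–(c): forbidden (parity, ΔS).
(b)–(d): forbidden (parity).
(b)–(e): forbidden (parity, ΔS, ΔL).
(b)–(f): forbidden (ΔS, ΔL, ΔJ).
(c)–(d): forbidden (parity, ΔS, ΔL).
(c)–(e): forbidden (parity, ΔL).
(c)–(f): forbidden (ΔL, ΔJ).
(d)–(e): forbidden (parity, ΔS, ΔL).
(d)–(f): forbidden (ΔS, ΔL, ΔJ).
(e)–(f): forbidden (ΔJ).
Allowed pairs: 2 of 15.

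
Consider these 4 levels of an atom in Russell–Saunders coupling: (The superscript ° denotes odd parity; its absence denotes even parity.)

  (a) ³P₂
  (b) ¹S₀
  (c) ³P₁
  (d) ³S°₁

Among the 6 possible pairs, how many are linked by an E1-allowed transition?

2

(a)–(b): forbidden (parity, ΔS, ΔJ).
(a)–(c): forbidden (parity).
(a)–(d): allowed.
(b)–(c): forbidden (parity, ΔS).
(b)–(d): forbidden (ΔS, ΔL).
(c)–(d): allowed.
Allowed pairs: 2 of 6.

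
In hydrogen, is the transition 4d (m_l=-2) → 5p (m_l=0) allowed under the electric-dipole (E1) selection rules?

forbidden

Initial l = 2, final l = 1, so Δl = -1. E1 requires Δl = ±1: passes.
Δm_l = 0 − (-2) = +2. E1 requires Δm_l = 0, ±1: fails.
The transition is electric-dipole forbidden.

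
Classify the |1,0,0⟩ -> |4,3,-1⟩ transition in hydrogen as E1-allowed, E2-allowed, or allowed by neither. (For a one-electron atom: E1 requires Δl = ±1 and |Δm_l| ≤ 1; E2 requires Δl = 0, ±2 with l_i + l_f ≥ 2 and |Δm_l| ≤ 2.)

Δl = 3 − 0 = +3; l_i + l_f = 3.
Δm_l = -1.
E1 (Δl = ±1, |Δm_l| ≤ 1): not satisfied.
E2 (Δl = 0,±2, l_i+l_f ≥ 2, |Δm_l| ≤ 2): not satisfied.

neither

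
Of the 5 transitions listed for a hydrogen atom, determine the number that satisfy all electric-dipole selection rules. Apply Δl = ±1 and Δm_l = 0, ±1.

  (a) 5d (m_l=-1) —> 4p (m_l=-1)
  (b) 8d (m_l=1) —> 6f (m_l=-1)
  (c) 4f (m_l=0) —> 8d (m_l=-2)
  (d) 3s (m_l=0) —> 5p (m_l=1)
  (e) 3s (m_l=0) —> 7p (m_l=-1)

(a) allowed
(b) forbidden — Δm_l = -2 (E1 requires Δm_l = 0, ±1)
(c) forbidden — Δm_l = -2 (E1 requires Δm_l = 0, ±1)
(d) allowed
(e) allowed
Total allowed: 3 of 5.

3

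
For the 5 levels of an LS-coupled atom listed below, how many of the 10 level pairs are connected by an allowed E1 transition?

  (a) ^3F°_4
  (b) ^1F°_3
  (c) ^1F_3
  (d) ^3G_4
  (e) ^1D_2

(a)–(b): forbidden (parity, ΔS).
(a)–(c): forbidden (ΔS).
(a)–(d): allowed.
(a)–(e): forbidden (ΔS, ΔJ).
(b)–(c): allowed.
(b)–(d): forbidden (ΔS).
(b)–(e): allowed.
(c)–(d): forbidden (parity, ΔS).
(c)–(e): forbidden (parity).
(d)–(e): forbidden (parity, ΔS, ΔL, ΔJ).
Allowed pairs: 3 of 10.

3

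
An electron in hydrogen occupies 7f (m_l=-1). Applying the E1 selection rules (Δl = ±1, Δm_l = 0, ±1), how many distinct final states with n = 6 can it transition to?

6

E1 requires Δl = ±1, so l_f ∈ {2, 4}; with 0 ≤ l_f ≤ n_f−1 = 5, the allowed l_f values are {2, 4}.
For l_f = 2: m_f ∈ {m_i−1, m_i, m_i+1} ∩ [−2, 2] = {-2, -1, 0} → 3 states.
For l_f = 4: m_f ∈ {m_i−1, m_i, m_i+1} ∩ [−4, 4] = {-2, -1, 0} → 3 states.
Total: 6.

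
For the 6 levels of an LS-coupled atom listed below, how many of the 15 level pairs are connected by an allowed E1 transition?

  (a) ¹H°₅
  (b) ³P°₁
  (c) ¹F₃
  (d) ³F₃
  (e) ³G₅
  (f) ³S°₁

(a)–(b): forbidden (parity, ΔS, ΔL, ΔJ).
(a)–(c): forbidden (ΔL, ΔJ).
(a)–(d): forbidden (ΔS, ΔL, ΔJ).
(a)–(e): forbidden (ΔS).
(a)–(f): forbidden (parity, ΔS, ΔL, ΔJ).
(b)–(c): forbidden (ΔS, ΔL, ΔJ).
(b)–(d): forbidden (ΔL, ΔJ).
(b)–(e): forbidden (ΔL, ΔJ).
(b)–(f): forbidden (parity).
(c)–(d): forbidden (parity, ΔS).
(c)–(e): forbidden (parity, ΔS, ΔJ).
(c)–(f): forbidden (ΔS, ΔL, ΔJ).
(d)–(e): forbidden (parity, ΔJ).
(d)–(f): forbidden (ΔL, ΔJ).
(e)–(f): forbidden (ΔL, ΔJ).
Allowed pairs: 0 of 15.

0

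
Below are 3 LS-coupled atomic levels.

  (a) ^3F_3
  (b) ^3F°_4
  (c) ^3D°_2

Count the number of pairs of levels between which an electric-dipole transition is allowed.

2

(a)–(b): allowed.
(a)–(c): allowed.
(b)–(c): forbidden (parity, ΔJ).
Allowed pairs: 2 of 3.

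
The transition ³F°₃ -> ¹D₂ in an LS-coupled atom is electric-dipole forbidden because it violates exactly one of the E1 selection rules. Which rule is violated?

Parity must change: odd → even — ✓.
ΔS = 0: S: 1 → 0 — ✗.
ΔL = 0, ±1 (not L=0↔0): L: 3 → 2, ΔL = -1 — ✓.
ΔJ = 0, ±1 (not J=0↔0): J: 3 → 2, ΔJ = -1 — ✓.

the ΔS = 0 rule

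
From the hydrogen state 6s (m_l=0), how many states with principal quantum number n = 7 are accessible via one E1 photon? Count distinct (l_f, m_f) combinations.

E1 requires Δl = ±1, so l_f ∈ {-1, 1}; with 0 ≤ l_f ≤ n_f−1 = 6, the allowed l_f values are {1}.
For l_f = 1: m_f ∈ {m_i−1, m_i, m_i+1} ∩ [−1, 1] = {-1, 0, 1} → 3 states.
Total: 3.

3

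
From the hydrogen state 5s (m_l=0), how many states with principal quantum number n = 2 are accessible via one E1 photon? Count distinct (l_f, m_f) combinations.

3

E1 requires Δl = ±1, so l_f ∈ {-1, 1}; with 0 ≤ l_f ≤ n_f−1 = 1, the allowed l_f values are {1}.
For l_f = 1: m_f ∈ {m_i−1, m_i, m_i+1} ∩ [−1, 1] = {-1, 0, 1} → 3 states.
Total: 3.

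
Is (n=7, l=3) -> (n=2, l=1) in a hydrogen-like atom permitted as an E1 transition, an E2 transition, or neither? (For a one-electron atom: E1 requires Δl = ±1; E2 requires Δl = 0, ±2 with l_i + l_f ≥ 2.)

Δl = 1 − 3 = -2; l_i + l_f = 4.
E1 (Δl = ±1): not satisfied.
E2 (Δl = 0,±2, l_i+l_f ≥ 2): satisfied.

E2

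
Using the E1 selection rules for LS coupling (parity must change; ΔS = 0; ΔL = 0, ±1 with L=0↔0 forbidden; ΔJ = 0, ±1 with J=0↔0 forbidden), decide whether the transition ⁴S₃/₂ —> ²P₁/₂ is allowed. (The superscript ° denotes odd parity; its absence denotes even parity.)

forbidden

Initial level: S=3/2, L=0, J=3/2, parity even. Final level: S=1/2, L=1, J=1/2, parity even.
ΔS = 0: S: 3/2 → 1/2 — violated.
Parity must change: even → even — violated.
ΔJ = 0, ±1 (not J=0↔0): J: 3/2 → 1/2, ΔJ = -1 — satisfied.
ΔL = 0, ±1 (not L=0↔0): L: 0 → 1, ΔL = +1 — satisfied.
Rule(s) violated: parity, ΔS.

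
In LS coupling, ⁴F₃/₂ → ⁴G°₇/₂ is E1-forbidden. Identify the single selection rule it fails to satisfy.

Reading off the term symbols: S 3/2→3/2, L 3→4, J 3/2→7/2, parity even→odd.
Parity must change: even → odd — satisfied.
ΔS = 0: S: 3/2 → 3/2 — satisfied.
ΔL = 0, ±1 (not L=0↔0): L: 3 → 4, ΔL = +1 — satisfied.
ΔJ = 0, ±1 (not J=0↔0): J: 3/2 → 7/2, ΔJ = +2 — violated.

the ΔJ = 0, ±1 rule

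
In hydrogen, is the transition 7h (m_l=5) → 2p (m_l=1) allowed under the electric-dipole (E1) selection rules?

l: 5 → 1 (Δl = -4). Δl = ±1 fails.
Δm_l = 1 − (5) = -4. E1 requires Δm_l = 0, ±1: fails.
The transition is electric-dipole forbidden.

forbidden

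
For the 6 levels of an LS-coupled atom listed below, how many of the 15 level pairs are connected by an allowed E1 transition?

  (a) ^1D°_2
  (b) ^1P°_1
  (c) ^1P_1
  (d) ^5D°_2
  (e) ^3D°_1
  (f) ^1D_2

4

(a)–(b): forbidden (parity).
(a)–(c): allowed.
(a)–(d): forbidden (parity, ΔS).
(a)–(e): forbidden (parity, ΔS).
(a)–(f): allowed.
(b)–(c): allowed.
(b)–(d): forbidden (parity, ΔS).
(b)–(e): forbidden (parity, ΔS).
(b)–(f): allowed.
(c)–(d): forbidden (ΔS).
(c)–(e): forbidden (ΔS).
(c)–(f): forbidden (parity).
(d)–(e): forbidden (parity, ΔS).
(d)–(f): forbidden (ΔS).
(e)–(f): forbidden (ΔS).
Allowed pairs: 4 of 15.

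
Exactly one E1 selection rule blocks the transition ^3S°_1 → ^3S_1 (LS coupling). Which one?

Reading off the term symbols: S 1→1, L 0→0, J 1→1, parity odd→even.
Parity must change: odd → even — ok.
ΔS = 0: S: 1 → 1 — ok.
ΔL = 0, ±1 (not L=0↔0): L: 0 → 0, ΔL = +0 — fails.
ΔJ = 0, ±1 (not J=0↔0): J: 1 → 1, ΔJ = +0 — ok.

the L=0 ↔ L=0 exclusion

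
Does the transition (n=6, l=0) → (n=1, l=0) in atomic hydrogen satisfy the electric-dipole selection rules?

forbidden

Initial l = 0, final l = 0, so Δl = +0. E1 requires Δl = ±1: fails.
The transition is electric-dipole forbidden.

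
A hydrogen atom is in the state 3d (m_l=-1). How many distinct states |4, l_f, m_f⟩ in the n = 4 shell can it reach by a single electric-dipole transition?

E1 requires Δl = ±1, so l_f ∈ {1, 3}; with 0 ≤ l_f ≤ n_f−1 = 3, the allowed l_f values are {1, 3}.
For l_f = 1: m_f ∈ {m_i−1, m_i, m_i+1} ∩ [−1, 1] = {-1, 0} → 2 states.
For l_f = 3: m_f ∈ {m_i−1, m_i, m_i+1} ∩ [−3, 3] = {-2, -1, 0} → 3 states.
Total: 5.

5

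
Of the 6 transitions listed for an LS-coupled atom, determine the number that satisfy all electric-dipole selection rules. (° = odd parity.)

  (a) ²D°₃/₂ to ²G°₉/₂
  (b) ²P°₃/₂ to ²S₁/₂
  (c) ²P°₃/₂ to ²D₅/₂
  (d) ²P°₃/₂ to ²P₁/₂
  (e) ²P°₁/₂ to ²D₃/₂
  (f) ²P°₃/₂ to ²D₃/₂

(a) forbidden (parity, ΔL, ΔJ fail)
(b) allowed
(c) allowed
(d) allowed
(e) allowed
(f) allowed
Total allowed: 5 of 6.

5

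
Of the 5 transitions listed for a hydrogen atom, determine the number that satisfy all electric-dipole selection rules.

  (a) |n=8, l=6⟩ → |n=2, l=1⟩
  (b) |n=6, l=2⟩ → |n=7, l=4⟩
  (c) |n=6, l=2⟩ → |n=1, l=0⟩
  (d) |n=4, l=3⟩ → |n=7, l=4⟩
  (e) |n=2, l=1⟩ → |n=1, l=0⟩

(a) forbidden — Δl = -5 (E1 requires Δl = ±1)
(b) forbidden — Δl = +2 (E1 requires Δl = ±1)
(c) forbidden — Δl = -2 (E1 requires Δl = ±1)
(d) allowed
(e) allowed
Total allowed: 2 of 5.

2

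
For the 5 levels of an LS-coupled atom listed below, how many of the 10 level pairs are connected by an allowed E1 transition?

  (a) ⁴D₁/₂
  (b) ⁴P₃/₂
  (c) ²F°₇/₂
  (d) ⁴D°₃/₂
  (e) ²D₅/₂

(a)–(b): forbidden (parity).
(a)–(c): forbidden (ΔS, ΔJ).
(a)–(d): allowed.
(a)–(e): forbidden (parity, ΔS, ΔJ).
(b)–(c): forbidden (ΔS, ΔL, ΔJ).
(b)–(d): allowed.
(b)–(e): forbidden (parity, ΔS).
(c)–(d): forbidden (parity, ΔS, ΔJ).
(c)–(e): allowed.
(d)–(e): forbidden (ΔS).
Allowed pairs: 3 of 10.

3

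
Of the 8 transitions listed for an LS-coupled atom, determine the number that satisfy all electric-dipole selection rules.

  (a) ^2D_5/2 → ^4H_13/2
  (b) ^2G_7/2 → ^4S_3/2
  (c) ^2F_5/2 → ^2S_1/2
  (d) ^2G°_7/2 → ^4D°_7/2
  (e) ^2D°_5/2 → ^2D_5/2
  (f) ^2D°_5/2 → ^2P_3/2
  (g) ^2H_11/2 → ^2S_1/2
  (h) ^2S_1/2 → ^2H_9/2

(a) forbidden (parity, ΔS, ΔL, ΔJ fail)
(b) forbidden (parity, ΔS, ΔL, ΔJ fail)
(c) forbidden (parity, ΔL, ΔJ fail)
(d) forbidden (parity, ΔS, ΔL fail)
(e) allowed
(f) allowed
(g) forbidden (parity, ΔL, ΔJ fail)
(h) forbidden (parity, ΔL, ΔJ fail)
Total allowed: 2 of 8.

2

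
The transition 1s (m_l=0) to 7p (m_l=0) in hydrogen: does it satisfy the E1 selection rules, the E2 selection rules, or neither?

Δl = 1 − 0 = +1; l_i + l_f = 1.
Δm_l = +0.
E1 (Δl = ±1, |Δm_l| ≤ 1): satisfied.
E2 (Δl = 0,±2, l_i+l_f ≥ 2, |Δm_l| ≤ 2): not satisfied.

E1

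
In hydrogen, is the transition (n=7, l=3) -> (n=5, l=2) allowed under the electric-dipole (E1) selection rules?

allowed

l: 3 → 2 (Δl = -1). Δl = ±1 passes.
All E1 selection rules are satisfied.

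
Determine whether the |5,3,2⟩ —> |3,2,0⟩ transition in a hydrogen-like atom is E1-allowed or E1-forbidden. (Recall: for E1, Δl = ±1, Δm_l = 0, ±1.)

Δl = 2 − 3 = -1; the E1 rule Δl = ±1 is passes.
m_l: 2 → 0 (Δm_l = -2). |Δm_l| ≤ 1 fails.
The transition is electric-dipole forbidden.

forbidden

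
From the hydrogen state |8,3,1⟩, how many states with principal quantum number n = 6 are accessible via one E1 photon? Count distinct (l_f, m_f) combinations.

6

E1 requires Δl = ±1, so l_f ∈ {2, 4}; with 0 ≤ l_f ≤ n_f−1 = 5, the allowed l_f values are {2, 4}.
For l_f = 2: m_f ∈ {m_i−1, m_i, m_i+1} ∩ [−2, 2] = {0, 1, 2} → 3 states.
For l_f = 4: m_f ∈ {m_i−1, m_i, m_i+1} ∩ [−4, 4] = {0, 1, 2} → 3 states.
Total: 6.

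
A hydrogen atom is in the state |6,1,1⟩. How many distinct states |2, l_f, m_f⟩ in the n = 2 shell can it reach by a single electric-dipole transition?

1

E1 requires Δl = ±1, so l_f ∈ {0, 2}; with 0 ≤ l_f ≤ n_f−1 = 1, the allowed l_f values are {0}.
For l_f = 0: m_f ∈ {m_i−1, m_i, m_i+1} ∩ [−0, 0] = {0} → 1 state.
Total: 1.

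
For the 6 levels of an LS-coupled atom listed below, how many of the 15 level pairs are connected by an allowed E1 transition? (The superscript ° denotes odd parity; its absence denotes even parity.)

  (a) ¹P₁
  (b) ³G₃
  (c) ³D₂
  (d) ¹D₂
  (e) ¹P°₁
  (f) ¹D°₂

4

(a)–(b): forbidden (parity, ΔS, ΔL, ΔJ).
(a)–(c): forbidden (parity, ΔS).
(a)–(d): forbidden (parity).
(a)–(e): allowed.
(a)–(f): allowed.
(b)–(c): forbidden (parity, ΔL).
(b)–(d): forbidden (parity, ΔS, ΔL).
(b)–(e): forbidden (ΔS, ΔL, ΔJ).
(b)–(f): forbidden (ΔS, ΔL).
(c)–(d): forbidden (parity, ΔS).
(c)–(e): forbidden (ΔS).
(c)–(f): forbidden (ΔS).
(d)–(e): allowed.
(d)–(f): allowed.
(e)–(f): forbidden (parity).
Allowed pairs: 4 of 15.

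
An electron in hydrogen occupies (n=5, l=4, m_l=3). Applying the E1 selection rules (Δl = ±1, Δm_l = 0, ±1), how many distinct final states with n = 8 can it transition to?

5

E1 requires Δl = ±1, so l_f ∈ {3, 5}; with 0 ≤ l_f ≤ n_f−1 = 7, the allowed l_f values are {3, 5}.
For l_f = 3: m_f ∈ {m_i−1, m_i, m_i+1} ∩ [−3, 3] = {2, 3} → 2 states.
For l_f = 5: m_f ∈ {m_i−1, m_i, m_i+1} ∩ [−5, 5] = {2, 3, 4} → 3 states.
Total: 5.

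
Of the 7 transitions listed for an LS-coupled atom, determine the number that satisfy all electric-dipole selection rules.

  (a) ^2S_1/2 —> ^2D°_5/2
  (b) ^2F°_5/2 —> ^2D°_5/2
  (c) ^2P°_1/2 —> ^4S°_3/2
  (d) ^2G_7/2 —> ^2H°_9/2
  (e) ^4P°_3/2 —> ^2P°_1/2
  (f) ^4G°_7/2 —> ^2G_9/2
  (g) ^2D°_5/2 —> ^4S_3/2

(a) forbidden (ΔL, ΔJ fail)
(b) forbidden (parity fails)
(c) forbidden (parity, ΔS fail)
(d) allowed
(e) forbidden (parity, ΔS fail)
(f) forbidden (ΔS fails)
(g) forbidden (ΔS, ΔL fail)
Total allowed: 1 of 7.

1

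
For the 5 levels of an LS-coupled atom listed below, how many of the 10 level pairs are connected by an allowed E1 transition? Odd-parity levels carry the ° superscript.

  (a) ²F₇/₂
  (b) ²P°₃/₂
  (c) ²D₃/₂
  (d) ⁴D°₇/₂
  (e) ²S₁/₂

2

(a)–(b): forbidden (ΔL, ΔJ).
(a)–(c): forbidden (parity, ΔJ).
(a)–(d): forbidden (ΔS).
(a)–(e): forbidden (parity, ΔL, ΔJ).
(b)–(c): allowed.
(b)–(d): forbidden (parity, ΔS, ΔJ).
(b)–(e): allowed.
(c)–(d): forbidden (ΔS, ΔJ).
(c)–(e): forbidden (parity, ΔL).
(d)–(e): forbidden (ΔS, ΔL, ΔJ).
Allowed pairs: 2 of 10.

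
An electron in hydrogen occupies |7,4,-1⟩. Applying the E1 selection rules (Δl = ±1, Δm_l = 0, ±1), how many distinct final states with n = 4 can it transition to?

E1 requires Δl = ±1, so l_f ∈ {3, 5}; with 0 ≤ l_f ≤ n_f−1 = 3, the allowed l_f values are {3}.
For l_f = 3: m_f ∈ {m_i−1, m_i, m_i+1} ∩ [−3, 3] = {-2, -1, 0} → 3 states.
Total: 3.

3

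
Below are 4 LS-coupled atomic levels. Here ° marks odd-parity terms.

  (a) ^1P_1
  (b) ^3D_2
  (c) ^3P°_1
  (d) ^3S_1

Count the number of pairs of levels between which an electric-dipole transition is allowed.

2

(a)–(b): forbidden (parity, ΔS).
(a)–(c): forbidden (ΔS).
(a)–(d): forbidden (parity, ΔS).
(b)–(c): allowed.
(b)–(d): forbidden (parity, ΔL).
(c)–(d): allowed.
Allowed pairs: 2 of 6.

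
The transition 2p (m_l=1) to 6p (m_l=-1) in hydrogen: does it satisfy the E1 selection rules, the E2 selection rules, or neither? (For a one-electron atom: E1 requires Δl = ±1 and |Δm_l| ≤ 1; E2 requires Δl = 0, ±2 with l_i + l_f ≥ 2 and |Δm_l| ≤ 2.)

E2

Δl = 1 − 1 = +0; l_i + l_f = 2.
Δm_l = -2.
E1 (Δl = ±1, |Δm_l| ≤ 1): not satisfied.
E2 (Δl = 0,±2, l_i+l_f ≥ 2, |Δm_l| ≤ 2): satisfied.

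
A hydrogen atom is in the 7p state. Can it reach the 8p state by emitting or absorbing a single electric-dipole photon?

Δl = 1 − 1 = +0; the E1 rule Δl = ±1 is fails.
The transition is electric-dipole forbidden.

forbidden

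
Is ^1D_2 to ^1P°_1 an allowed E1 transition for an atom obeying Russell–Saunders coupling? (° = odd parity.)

allowed

Reading off the term symbols: S 0→0, L 2→1, J 2→1, parity even→odd.
Parity must change: even → odd — ok.
ΔS = 0: S: 0 → 0 — ok.
ΔL = 0, ±1 (not L=0↔0): L: 2 → 1, ΔL = -1 — ok.
ΔJ = 0, ±1 (not J=0↔0): J: 2 → 1, ΔJ = -1 — ok.
All four E1 rules are satisfied.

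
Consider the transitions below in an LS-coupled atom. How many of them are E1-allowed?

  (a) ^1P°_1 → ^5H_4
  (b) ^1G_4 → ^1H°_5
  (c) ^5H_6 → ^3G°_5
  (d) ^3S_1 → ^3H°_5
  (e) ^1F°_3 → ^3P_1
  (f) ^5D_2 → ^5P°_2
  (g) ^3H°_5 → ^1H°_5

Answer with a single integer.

2

(a) forbidden (ΔS, ΔL, ΔJ fail)
(b) allowed
(c) forbidden (ΔS fails)
(d) forbidden (ΔL, ΔJ fail)
(e) forbidden (ΔS, ΔL, ΔJ fail)
(f) allowed
(g) forbidden (parity, ΔS fail)
Total allowed: 2 of 7.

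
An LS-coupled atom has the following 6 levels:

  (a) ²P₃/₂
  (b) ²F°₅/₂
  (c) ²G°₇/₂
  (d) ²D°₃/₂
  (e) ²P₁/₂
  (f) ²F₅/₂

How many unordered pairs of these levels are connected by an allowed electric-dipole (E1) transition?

5

(a)–(b): forbidden (ΔL).
(a)–(c): forbidden (ΔL, ΔJ).
(a)–(d): allowed.
(a)–(e): forbidden (parity).
(a)–(f): forbidden (parity, ΔL).
(b)–(c): forbidden (parity).
(b)–(d): forbidden (parity).
(b)–(e): forbidden (ΔL, ΔJ).
(b)–(f): allowed.
(c)–(d): forbidden (parity, ΔL, ΔJ).
(c)–(e): forbidden (ΔL, ΔJ).
(c)–(f): allowed.
(d)–(e): allowed.
(d)–(f): allowed.
(e)–(f): forbidden (parity, ΔL, ΔJ).
Allowed pairs: 5 of 15.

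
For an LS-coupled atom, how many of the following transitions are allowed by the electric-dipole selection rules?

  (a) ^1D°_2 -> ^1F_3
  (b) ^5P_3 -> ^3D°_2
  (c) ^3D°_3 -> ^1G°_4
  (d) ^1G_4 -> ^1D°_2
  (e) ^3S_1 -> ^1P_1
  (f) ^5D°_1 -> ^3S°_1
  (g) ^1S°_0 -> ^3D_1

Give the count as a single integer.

1

(a) allowed
(b) forbidden (ΔS fails)
(c) forbidden (parity, ΔS, ΔL fail)
(d) forbidden (ΔL, ΔJ fail)
(e) forbidden (parity, ΔS fail)
(f) forbidden (parity, ΔS, ΔL fail)
(g) forbidden (ΔS, ΔL fail)
Total allowed: 1 of 7.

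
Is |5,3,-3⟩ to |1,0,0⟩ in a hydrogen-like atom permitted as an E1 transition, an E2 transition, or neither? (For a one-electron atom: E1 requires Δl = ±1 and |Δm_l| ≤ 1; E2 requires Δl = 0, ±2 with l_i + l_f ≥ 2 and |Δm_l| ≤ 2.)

Δl = 0 − 3 = -3; l_i + l_f = 3.
Δm_l = +3.
E1 (Δl = ±1, |Δm_l| ≤ 1): not satisfied.
E2 (Δl = 0,±2, l_i+l_f ≥ 2, |Δm_l| ≤ 2): not satisfied.

neither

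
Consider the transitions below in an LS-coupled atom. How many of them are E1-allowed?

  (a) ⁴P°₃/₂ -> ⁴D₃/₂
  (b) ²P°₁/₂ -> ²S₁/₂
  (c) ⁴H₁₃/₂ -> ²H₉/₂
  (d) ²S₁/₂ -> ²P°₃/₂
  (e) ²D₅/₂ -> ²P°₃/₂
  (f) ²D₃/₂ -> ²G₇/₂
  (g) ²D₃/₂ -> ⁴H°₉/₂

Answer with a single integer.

4

(a) allowed
(b) allowed
(c) forbidden (parity, ΔS, ΔJ fail)
(d) allowed
(e) allowed
(f) forbidden (parity, ΔL, ΔJ fail)
(g) forbidden (ΔS, ΔL, ΔJ fail)
Total allowed: 4 of 7.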